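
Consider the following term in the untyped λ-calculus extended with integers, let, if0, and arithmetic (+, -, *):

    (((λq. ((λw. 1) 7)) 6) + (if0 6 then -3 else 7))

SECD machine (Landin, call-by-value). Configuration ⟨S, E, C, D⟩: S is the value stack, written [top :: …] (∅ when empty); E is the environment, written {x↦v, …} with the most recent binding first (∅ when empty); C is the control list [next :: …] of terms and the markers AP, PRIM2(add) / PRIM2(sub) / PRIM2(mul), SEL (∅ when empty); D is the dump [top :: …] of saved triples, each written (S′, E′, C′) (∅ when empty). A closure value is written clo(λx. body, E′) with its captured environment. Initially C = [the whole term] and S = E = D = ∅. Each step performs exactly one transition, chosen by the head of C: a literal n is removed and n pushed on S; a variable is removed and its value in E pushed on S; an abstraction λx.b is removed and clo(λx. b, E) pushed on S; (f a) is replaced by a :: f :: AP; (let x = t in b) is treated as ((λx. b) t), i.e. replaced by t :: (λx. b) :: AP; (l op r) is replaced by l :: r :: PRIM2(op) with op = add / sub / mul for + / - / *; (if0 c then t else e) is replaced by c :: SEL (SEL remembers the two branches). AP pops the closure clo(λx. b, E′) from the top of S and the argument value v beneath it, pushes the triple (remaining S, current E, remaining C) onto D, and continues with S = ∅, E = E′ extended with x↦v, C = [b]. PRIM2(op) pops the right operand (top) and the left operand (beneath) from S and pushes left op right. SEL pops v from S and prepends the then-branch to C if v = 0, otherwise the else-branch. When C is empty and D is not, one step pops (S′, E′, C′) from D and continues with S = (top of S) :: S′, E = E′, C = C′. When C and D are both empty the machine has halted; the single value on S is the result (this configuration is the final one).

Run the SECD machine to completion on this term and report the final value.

Answer: 8

Machine steps:
0. <S=∅, E=∅, C=[(((λq. ((λw. 1) 7)) 6) + (if0 6 then -3 else 7))], D=∅>
1. <S=∅, E=∅, C=[((λq. ((λw. 1) 7)) 6) :: (if0 6 then -3 else 7) :: PRIM2(add)], D=∅>
2. <S=∅, E=∅, C=[6 :: (λq. ((λw. 1) 7)) :: AP :: (if0 6 then -3 else 7) :: PRIM2(add)], D=∅>
3. <S=[6], E=∅, C=[(λq. ((λw. 1) 7)) :: AP :: (if0 6 then -3 else 7) :: PRIM2(add)], D=∅>
4. <S=[clo(λq. ((λw. 1) 7), ∅) :: 6], E=∅, C=[AP :: (if0 6 then -3 else 7) :: PRIM2(add)], D=∅>
5. <S=∅, E={q↦6}, C=[((λw. 1) 7)], D=[(∅, ∅, [(if0 6 then -3 else 7) :: PRIM2(add)])]>
6. <S=∅, E={q↦6}, C=[7 :: (λw. 1) :: AP], D=[(∅, ∅, [(if0 6 then -3 else 7) :: PRIM2(add)])]>
7. <S=[7], E={q↦6}, C=[(λw. 1) :: AP], D=[(∅, ∅, [(if0 6 then -3 else 7) :: PRIM2(add)])]>
8. <S=[clo(λw. 1, {q↦6}) :: 7], E={q↦6}, C=[AP], D=[(∅, ∅, [(if0 6 then -3 else 7) :: PRIM2(add)])]>
9. <S=∅, E={w↦7, q↦6}, C=[1], D=[(∅, {q↦6}, ∅) :: (∅, ∅, [(if0 6 then -3 else 7) :: PRIM2(add)])]>
10. <S=[1], E={w↦7, q↦6}, C=∅, D=[(∅, {q↦6}, ∅) :: (∅, ∅, [(if0 6 then -3 else 7) :: PRIM2(add)])]>
11. <S=[1], E={q↦6}, C=∅, D=[(∅, ∅, [(if0 6 then -3 else 7) :: PRIM2(add)])]>
12. <S=[1], E=∅, C=[(if0 6 then -3 else 7) :: PRIM2(add)], D=∅>
13. <S=[1], E=∅, C=[6 :: SEL :: PRIM2(add)], D=∅>
14. <S=[6 :: 1], E=∅, C=[SEL :: PRIM2(add)], D=∅>
15. <S=[1], E=∅, C=[7 :: PRIM2(add)], D=∅>
16. <S=[7 :: 1], E=∅, C=[PRIM2(add)], D=∅>
17. <S=[8], E=∅, C=∅, D=∅>
→ final value 8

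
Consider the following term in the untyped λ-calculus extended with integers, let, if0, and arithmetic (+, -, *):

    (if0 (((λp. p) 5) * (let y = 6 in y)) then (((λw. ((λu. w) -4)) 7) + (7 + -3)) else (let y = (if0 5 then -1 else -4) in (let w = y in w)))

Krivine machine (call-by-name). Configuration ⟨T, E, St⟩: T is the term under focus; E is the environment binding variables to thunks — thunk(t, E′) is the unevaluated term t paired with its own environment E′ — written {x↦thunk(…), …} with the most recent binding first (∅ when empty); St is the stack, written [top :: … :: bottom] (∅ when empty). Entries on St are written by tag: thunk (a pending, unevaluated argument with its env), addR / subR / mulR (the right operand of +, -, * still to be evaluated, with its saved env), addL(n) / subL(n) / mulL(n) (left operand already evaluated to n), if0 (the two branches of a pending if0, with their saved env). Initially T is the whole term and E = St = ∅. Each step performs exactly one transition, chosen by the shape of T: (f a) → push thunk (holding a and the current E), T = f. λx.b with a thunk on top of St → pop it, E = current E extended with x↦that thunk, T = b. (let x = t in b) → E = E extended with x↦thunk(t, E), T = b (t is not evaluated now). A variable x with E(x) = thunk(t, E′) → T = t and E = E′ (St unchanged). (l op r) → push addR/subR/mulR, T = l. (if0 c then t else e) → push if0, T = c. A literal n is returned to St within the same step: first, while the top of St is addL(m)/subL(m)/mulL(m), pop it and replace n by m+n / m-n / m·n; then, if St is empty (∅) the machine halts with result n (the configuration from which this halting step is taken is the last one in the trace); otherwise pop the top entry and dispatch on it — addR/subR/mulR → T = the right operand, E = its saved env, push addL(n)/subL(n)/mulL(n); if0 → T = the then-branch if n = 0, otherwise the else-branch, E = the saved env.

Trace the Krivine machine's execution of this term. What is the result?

Answer: -4

Execution trace:
[0] [T=(if0 (((λp. p) 5) * (let y = 6 in y)) then (((λw. ((λu. w) -4)) 7) + (7 + -3)) else (let y = (if0 5 then -1 else -4) in (let w = y in w))) | E=∅ | St=∅]
[1] [T=(((λp. p) 5) * (let y = 6 in y)) | E=∅ | St=[if0]]
[2] [T=((λp. p) 5) | E=∅ | St=[mulR :: if0]]
[3] [T=(λp. p) | E=∅ | St=[thunk :: mulR :: if0]]
[4] [T=p | E={p↦thunk(5, ∅)} | St=[mulR :: if0]]
[5] [T=5 | E=∅ | St=[mulR :: if0]]
[6] [T=(let y = 6 in y) | E=∅ | St=[mulL(5) :: if0]]
[7] [T=y | E={y↦thunk(6, ∅)} | St=[mulL(5) :: if0]]
[8] [T=6 | E=∅ | St=[mulL(5) :: if0]]
[9] [T=(let y = (if0 5 then -1 else -4) in (let w = y in w)) | E=∅ | St=∅]
[10] [T=(let w = y in w) | E={y↦thunk((if0 5 then -1 else -4), ∅)} | St=∅]
[11] [T=w | E={w↦thunk(y, {y↦thunk((if0 5 then -1 else -4), ∅)}), y↦thunk((if0 5 then -1 else -4), ∅)} | St=∅]
[12] [T=y | E={y↦thunk((if0 5 then -1 else -4), ∅)} | St=∅]
[13] [T=(if0 5 then -1 else -4) | E=∅ | St=∅]
[14] [T=5 | E=∅ | St=[if0]]
[15] [T=-4 | E=∅ | St=∅]
→ final value -4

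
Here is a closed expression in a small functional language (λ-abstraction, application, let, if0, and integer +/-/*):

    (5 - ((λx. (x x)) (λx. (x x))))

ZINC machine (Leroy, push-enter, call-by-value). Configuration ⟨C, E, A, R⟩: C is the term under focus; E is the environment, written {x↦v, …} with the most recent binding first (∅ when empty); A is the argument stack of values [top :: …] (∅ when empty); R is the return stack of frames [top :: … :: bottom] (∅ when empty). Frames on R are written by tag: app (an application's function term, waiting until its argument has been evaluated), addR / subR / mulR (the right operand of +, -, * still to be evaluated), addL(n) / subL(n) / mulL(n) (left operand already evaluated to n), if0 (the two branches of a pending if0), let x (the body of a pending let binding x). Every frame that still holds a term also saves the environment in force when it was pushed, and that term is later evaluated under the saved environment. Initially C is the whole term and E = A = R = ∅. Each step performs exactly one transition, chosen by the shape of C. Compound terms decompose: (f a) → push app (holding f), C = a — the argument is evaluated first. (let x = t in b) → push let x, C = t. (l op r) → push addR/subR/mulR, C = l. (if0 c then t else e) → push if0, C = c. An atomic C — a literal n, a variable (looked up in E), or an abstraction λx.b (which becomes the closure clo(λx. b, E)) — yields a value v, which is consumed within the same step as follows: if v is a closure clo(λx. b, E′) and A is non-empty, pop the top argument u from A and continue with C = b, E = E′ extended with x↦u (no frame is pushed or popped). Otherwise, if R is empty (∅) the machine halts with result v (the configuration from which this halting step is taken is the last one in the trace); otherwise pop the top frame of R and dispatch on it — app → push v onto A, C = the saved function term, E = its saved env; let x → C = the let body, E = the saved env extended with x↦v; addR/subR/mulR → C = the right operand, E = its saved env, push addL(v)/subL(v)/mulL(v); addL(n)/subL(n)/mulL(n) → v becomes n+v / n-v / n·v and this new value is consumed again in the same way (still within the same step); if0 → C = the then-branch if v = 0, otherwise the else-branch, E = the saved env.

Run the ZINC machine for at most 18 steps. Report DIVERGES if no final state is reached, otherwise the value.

0. [C=(5 - ((λx. (x x)) (λx. (x x)))) | E=∅ | A=∅ | R=∅]
1. [C=5 | E=∅ | A=∅ | R=[subR]]
2. [C=((λx. (x x)) (λx. (x x))) | E=∅ | A=∅ | R=[subL(5)]]
3. [C=(λx. (x x)) | E=∅ | A=∅ | R=[app :: subL(5)]]
4. [C=(λx. (x x)) | E=∅ | A=[clo(λx. (x x), ∅)] | R=[subL(5)]]
5. [C=(x x) | E={x↦clo(λx. (x x), ∅)} | A=∅ | R=[subL(5)]]
6. [C=x | E={x↦clo(λx. (x x), ∅)} | A=∅ | R=[app :: subL(5)]]
7. [C=x | E={x↦clo(λx. (x x), ∅)} | A=[clo(λx. (x x), ∅)] | R=[subL(5)]]
… configuration repeats with period 3 (steps 5–7 recur indefinitely) …

Answer: DIVERGES (no final state within 18 steps)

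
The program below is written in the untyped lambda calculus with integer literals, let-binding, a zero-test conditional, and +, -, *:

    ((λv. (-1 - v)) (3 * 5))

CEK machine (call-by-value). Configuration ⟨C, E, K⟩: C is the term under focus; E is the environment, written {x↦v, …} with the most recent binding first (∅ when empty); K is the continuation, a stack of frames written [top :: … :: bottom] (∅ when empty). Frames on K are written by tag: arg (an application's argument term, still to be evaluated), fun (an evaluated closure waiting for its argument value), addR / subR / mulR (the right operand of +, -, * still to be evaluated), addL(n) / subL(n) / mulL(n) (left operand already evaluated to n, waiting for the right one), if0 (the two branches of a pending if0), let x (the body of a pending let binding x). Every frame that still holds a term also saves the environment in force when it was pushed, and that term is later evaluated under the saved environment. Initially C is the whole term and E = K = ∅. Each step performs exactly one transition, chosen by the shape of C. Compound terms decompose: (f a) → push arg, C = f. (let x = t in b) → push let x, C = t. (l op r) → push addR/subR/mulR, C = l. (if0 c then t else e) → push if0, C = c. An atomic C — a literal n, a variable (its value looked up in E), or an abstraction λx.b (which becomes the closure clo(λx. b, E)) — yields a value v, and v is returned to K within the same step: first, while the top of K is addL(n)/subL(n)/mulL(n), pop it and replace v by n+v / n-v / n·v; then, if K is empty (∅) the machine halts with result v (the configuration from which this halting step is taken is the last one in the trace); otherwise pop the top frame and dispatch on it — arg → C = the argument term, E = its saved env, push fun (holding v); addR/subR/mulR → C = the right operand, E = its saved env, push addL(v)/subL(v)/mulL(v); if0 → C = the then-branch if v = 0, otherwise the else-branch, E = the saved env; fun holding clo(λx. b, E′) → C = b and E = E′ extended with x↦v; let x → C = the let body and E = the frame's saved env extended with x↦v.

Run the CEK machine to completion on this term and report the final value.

Answer: -16

Execution trace:
[0] <C=((λv. (-1 - v)) (3 * 5)), E=∅, K=∅>
[1] <C=(λv. (-1 - v)), E=∅, K=[arg]>
[2] <C=(3 * 5), E=∅, K=[fun]>
[3] <C=3, E=∅, K=[mulR :: fun]>
[4] <C=5, E=∅, K=[mulL(3) :: fun]>
[5] <C=(-1 - v), E={v↦15}, K=∅>
[6] <C=-1, E={v↦15}, K=[subR]>
[7] <C=v, E={v↦15}, K=[subL(-1)]>
→ final value -16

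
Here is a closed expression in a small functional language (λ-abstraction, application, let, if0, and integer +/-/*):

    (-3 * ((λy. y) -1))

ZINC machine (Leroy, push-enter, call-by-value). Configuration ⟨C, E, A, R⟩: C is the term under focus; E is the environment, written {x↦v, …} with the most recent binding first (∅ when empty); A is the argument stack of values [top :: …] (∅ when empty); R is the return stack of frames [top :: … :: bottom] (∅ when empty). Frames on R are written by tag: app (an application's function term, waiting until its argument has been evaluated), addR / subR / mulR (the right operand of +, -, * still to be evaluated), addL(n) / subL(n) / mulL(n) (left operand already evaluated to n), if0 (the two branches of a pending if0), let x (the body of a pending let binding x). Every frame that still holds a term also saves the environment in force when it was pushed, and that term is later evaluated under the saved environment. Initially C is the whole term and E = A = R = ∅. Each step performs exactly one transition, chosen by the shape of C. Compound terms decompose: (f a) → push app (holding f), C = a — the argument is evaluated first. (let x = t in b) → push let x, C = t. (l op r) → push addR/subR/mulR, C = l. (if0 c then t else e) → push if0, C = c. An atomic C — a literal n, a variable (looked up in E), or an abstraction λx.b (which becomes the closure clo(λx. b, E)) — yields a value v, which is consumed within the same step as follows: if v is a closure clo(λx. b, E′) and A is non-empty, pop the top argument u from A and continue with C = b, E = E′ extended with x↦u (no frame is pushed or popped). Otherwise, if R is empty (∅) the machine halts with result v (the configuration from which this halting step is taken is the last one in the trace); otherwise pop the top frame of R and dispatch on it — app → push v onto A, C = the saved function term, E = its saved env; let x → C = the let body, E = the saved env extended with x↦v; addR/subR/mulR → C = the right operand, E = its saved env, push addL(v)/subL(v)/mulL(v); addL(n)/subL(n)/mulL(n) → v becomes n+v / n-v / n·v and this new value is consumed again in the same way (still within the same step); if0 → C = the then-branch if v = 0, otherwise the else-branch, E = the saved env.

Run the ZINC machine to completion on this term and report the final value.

Answer: 3

Execution trace:
step 0: ⟨C=(-3 * ((λy. y) -1)); E=∅; A=∅; R=∅⟩
step 1: ⟨C=-3; E=∅; A=∅; R=[mulR]⟩
step 2: ⟨C=((λy. y) -1); E=∅; A=∅; R=[mulL(-3)]⟩
step 3: ⟨C=-1; E=∅; A=∅; R=[app :: mulL(-3)]⟩
step 4: ⟨C=(λy. y); E=∅; A=[-1]; R=[mulL(-3)]⟩
step 5: ⟨C=y; E={y↦-1}; A=∅; R=[mulL(-3)]⟩
→ final value 3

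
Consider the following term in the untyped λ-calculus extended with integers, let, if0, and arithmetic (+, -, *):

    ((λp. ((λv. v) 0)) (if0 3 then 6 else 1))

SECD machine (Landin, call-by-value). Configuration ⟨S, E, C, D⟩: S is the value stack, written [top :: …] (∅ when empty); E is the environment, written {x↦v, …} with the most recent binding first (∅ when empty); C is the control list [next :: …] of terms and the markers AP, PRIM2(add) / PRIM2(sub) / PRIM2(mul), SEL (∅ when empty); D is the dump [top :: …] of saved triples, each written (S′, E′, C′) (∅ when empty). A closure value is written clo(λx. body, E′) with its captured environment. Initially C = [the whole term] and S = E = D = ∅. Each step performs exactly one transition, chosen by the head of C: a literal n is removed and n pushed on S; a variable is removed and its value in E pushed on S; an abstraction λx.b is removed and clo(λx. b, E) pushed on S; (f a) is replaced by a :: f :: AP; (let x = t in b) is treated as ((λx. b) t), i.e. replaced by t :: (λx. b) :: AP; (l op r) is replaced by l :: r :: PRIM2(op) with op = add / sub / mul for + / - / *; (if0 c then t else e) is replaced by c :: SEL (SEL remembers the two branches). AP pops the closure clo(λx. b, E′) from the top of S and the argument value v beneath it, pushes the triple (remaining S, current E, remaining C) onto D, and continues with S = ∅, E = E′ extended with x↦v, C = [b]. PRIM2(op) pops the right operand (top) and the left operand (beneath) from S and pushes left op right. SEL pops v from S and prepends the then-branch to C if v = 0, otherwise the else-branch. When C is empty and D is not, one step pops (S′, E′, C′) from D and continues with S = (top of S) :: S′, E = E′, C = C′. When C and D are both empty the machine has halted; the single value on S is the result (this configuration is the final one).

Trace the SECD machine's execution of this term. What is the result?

t=0: ⟨S=∅; E=∅; C=[((λp. ((λv. v) 0)) (if0 3 then 6 else 1))]; D=∅⟩
t=1: ⟨S=∅; E=∅; C=[(if0 3 then 6 else 1) :: (λp. ((λv. v) 0)) :: AP]; D=∅⟩
t=2: ⟨S=∅; E=∅; C=[3 :: SEL :: (λp. ((λv. v) 0)) :: AP]; D=∅⟩
t=3: ⟨S=[3]; E=∅; C=[SEL :: (λp. ((λv. v) 0)) :: AP]; D=∅⟩
t=4: ⟨S=∅; E=∅; C=[1 :: (λp. ((λv. v) 0)) :: AP]; D=∅⟩
t=5: ⟨S=[1]; E=∅; C=[(λp. ((λv. v) 0)) :: AP]; D=∅⟩
t=6: ⟨S=[clo(λp. ((λv. v) 0), ∅) :: 1]; E=∅; C=[AP]; D=∅⟩
t=7: ⟨S=∅; E={p↦1}; C=[((λv. v) 0)]; D=[(∅, ∅, ∅)]⟩
t=8: ⟨S=∅; E={p↦1}; C=[0 :: (λv. v) :: AP]; D=[(∅, ∅, ∅)]⟩
t=9: ⟨S=[0]; E={p↦1}; C=[(λv. v) :: AP]; D=[(∅, ∅, ∅)]⟩
t=10: ⟨S=[clo(λv. v, {p↦1}) :: 0]; E={p↦1}; C=[AP]; D=[(∅, ∅, ∅)]⟩
t=11: ⟨S=∅; E={v↦0, p↦1}; C=[v]; D=[(∅, {p↦1}, ∅) :: (∅, ∅, ∅)]⟩
t=12: ⟨S=[0]; E={v↦0, p↦1}; C=∅; D=[(∅, {p↦1}, ∅) :: (∅, ∅, ∅)]⟩
t=13: ⟨S=[0]; E={p↦1}; C=∅; D=[(∅, ∅, ∅)]⟩
t=14: ⟨S=[0]; E=∅; C=∅; D=∅⟩
→ final value 0

Answer: 0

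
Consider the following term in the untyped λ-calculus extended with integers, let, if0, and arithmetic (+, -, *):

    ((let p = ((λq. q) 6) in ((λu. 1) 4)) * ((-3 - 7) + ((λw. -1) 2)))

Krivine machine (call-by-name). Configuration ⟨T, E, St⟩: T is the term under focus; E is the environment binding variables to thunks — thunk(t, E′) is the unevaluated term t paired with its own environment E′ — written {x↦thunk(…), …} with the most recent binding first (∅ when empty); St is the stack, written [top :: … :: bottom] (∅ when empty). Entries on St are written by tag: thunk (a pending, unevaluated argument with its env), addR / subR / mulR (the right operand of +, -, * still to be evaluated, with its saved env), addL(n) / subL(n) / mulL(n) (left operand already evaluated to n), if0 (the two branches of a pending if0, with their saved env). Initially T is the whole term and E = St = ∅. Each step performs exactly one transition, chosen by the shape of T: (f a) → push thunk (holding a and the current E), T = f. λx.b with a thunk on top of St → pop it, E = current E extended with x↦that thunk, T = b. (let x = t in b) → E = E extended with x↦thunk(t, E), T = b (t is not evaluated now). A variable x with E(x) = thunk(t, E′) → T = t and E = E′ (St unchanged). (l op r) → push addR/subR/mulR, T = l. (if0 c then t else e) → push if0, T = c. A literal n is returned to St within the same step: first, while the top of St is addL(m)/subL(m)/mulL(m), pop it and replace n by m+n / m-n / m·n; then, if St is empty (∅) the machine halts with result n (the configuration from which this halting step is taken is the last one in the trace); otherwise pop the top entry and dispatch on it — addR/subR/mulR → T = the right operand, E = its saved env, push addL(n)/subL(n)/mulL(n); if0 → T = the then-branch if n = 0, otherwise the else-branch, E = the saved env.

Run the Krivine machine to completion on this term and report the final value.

Answer: -11

Derivation:
[0] [T=((let p = ((λq. q) 6) in ((λu. 1) 4)) * ((-3 - 7) + ((λw. -1) 2))) | E=∅ | St=∅]
[1] [T=(let p = ((λq. q) 6) in ((λu. 1) 4)) | E=∅ | St=[mulR]]
[2] [T=((λu. 1) 4) | E={p↦thunk(((λq. q) 6), ∅)} | St=[mulR]]
[3] [T=(λu. 1) | E={p↦thunk(((λq. q) 6), ∅)} | St=[thunk :: mulR]]
[4] [T=1 | E={u↦thunk(4, {p↦thunk(((λq. q) 6), ∅)}), p↦thunk(((λq. q) 6), ∅)} | St=[mulR]]
[5] [T=((-3 - 7) + ((λw. -1) 2)) | E=∅ | St=[mulL(1)]]
[6] [T=(-3 - 7) | E=∅ | St=[addR :: mulL(1)]]
[7] [T=-3 | E=∅ | St=[subR :: addR :: mulL(1)]]
[8] [T=7 | E=∅ | St=[subL(-3) :: addR :: mulL(1)]]
[9] [T=((λw. -1) 2) | E=∅ | St=[addL(-10) :: mulL(1)]]
[10] [T=(λw. -1) | E=∅ | St=[thunk :: addL(-10) :: mulL(1)]]
[11] [T=-1 | E={w↦thunk(2, ∅)} | St=[addL(-10) :: mulL(1)]]
→ final value -11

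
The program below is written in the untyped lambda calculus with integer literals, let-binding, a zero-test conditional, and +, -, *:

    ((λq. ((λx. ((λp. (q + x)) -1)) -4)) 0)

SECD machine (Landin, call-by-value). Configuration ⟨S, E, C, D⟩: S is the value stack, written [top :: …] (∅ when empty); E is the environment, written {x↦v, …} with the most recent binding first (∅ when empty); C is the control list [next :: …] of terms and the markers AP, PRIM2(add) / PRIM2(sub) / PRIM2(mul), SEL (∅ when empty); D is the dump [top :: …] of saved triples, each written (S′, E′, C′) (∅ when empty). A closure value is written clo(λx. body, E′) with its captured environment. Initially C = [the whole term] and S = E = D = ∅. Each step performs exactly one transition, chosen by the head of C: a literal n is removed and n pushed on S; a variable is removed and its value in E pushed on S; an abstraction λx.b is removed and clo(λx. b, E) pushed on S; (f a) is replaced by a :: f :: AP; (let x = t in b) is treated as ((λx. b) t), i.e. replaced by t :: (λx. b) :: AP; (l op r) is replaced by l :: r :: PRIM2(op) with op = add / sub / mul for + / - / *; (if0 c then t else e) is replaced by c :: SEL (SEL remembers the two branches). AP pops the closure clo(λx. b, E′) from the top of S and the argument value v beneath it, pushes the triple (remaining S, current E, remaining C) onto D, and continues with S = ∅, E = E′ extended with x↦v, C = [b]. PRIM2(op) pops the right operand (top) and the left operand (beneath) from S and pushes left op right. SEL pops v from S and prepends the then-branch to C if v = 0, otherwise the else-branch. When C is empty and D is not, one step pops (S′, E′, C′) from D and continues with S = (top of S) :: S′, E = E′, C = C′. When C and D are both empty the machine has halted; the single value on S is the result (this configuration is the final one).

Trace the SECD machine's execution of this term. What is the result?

Answer: -4

Derivation:
step 0: <S=∅, E=∅, C=[((λq. ((λx. ((λp. (q + x)) -1)) -4)) 0)], D=∅>
step 1: <S=∅, E=∅, C=[0 :: (λq. ((λx. ((λp. (q + x)) -1)) -4)) :: AP], D=∅>
step 2: <S=[0], E=∅, C=[(λq. ((λx. ((λp. (q + x)) -1)) -4)) :: AP], D=∅>
step 3: <S=[clo(λq. ((λx. ((λp. (q + x)) -1)) -4), ∅) :: 0], E=∅, C=[AP], D=∅>
step 4: <S=∅, E={q↦0}, C=[((λx. ((λp. (q + x)) -1)) -4)], D=[(∅, ∅, ∅)]>
step 5: <S=∅, E={q↦0}, C=[-4 :: (λx. ((λp. (q + x)) -1)) :: AP], D=[(∅, ∅, ∅)]>
step 6: <S=[-4], E={q↦0}, C=[(λx. ((λp. (q + x)) -1)) :: AP], D=[(∅, ∅, ∅)]>
step 7: <S=[clo(λx. ((λp. (q + x)) -1), {q↦0}) :: -4], E={q↦0}, C=[AP], D=[(∅, ∅, ∅)]>
step 8: <S=∅, E={x↦-4, q↦0}, C=[((λp. (q + x)) -1)], D=[(∅, {q↦0}, ∅) :: (∅, ∅, ∅)]>
step 9: <S=∅, E={x↦-4, q↦0}, C=[-1 :: (λp. (q + x)) :: AP], D=[(∅, {q↦0}, ∅) :: (∅, ∅, ∅)]>
step 10: <S=[-1], E={x↦-4, q↦0}, C=[(λp. (q + x)) :: AP], D=[(∅, {q↦0}, ∅) :: (∅, ∅, ∅)]>
step 11: <S=[clo(λp. (q + x), {x↦-4, q↦0}) :: -1], E={x↦-4, q↦0}, C=[AP], D=[(∅, {q↦0}, ∅) :: (∅, ∅, ∅)]>
step 12: <S=∅, E={p↦-1, x↦-4, q↦0}, C=[(q + x)], D=[(∅, {x↦-4, q↦0}, ∅) :: (∅, {q↦0}, ∅) :: (∅, ∅, ∅)]>
step 13: <S=∅, E={p↦-1, x↦-4, q↦0}, C=[q :: x :: PRIM2(add)], D=[(∅, {x↦-4, q↦0}, ∅) :: (∅, {q↦0}, ∅) :: (∅, ∅, ∅)]>
step 14: <S=[0], E={p↦-1, x↦-4, q↦0}, C=[x :: PRIM2(add)], D=[(∅, {x↦-4, q↦0}, ∅) :: (∅, {q↦0}, ∅) :: (∅, ∅, ∅)]>
step 15: <S=[-4 :: 0], E={p↦-1, x↦-4, q↦0}, C=[PRIM2(add)], D=[(∅, {x↦-4, q↦0}, ∅) :: (∅, {q↦0}, ∅) :: (∅, ∅, ∅)]>
step 16: <S=[-4], E={p↦-1, x↦-4, q↦0}, C=∅, D=[(∅, {x↦-4, q↦0}, ∅) :: (∅, {q↦0}, ∅) :: (∅, ∅, ∅)]>
step 17: <S=[-4], E={x↦-4, q↦0}, C=∅, D=[(∅, {q↦0}, ∅) :: (∅, ∅, ∅)]>
step 18: <S=[-4], E={q↦0}, C=∅, D=[(∅, ∅, ∅)]>
step 19: <S=[-4], E=∅, C=∅, D=∅>
→ final value -4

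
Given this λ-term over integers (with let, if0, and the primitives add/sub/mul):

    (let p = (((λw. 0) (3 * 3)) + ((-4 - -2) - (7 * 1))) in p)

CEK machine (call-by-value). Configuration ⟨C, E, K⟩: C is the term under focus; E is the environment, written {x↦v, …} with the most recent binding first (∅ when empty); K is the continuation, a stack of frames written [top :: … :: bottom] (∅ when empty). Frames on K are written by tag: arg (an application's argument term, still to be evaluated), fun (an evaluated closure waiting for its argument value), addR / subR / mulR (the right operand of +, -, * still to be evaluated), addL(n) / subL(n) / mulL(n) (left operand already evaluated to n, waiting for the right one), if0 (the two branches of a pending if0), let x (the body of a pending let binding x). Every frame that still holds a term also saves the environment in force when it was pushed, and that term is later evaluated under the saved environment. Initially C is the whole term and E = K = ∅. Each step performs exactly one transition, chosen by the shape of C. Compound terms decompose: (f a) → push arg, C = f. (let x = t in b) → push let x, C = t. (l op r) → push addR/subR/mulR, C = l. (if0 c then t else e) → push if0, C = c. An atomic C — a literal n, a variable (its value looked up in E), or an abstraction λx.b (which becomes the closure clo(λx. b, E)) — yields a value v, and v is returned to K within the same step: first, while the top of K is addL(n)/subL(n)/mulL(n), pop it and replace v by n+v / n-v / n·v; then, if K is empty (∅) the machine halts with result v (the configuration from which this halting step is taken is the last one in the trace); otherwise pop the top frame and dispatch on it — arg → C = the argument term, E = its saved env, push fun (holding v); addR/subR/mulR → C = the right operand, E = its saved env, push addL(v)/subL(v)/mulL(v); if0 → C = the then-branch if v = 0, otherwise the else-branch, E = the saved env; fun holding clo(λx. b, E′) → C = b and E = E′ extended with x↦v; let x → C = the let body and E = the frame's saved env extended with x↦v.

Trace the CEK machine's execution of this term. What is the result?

0. <C=(let p = (((λw. 0) (3 * 3)) + ((-4 - -2) - (7 * 1))) in p), E=∅, K=∅>
1. <C=(((λw. 0) (3 * 3)) + ((-4 - -2) - (7 * 1))), E=∅, K=[let p]>
2. <C=((λw. 0) (3 * 3)), E=∅, K=[addR :: let p]>
3. <C=(λw. 0), E=∅, K=[arg :: addR :: let p]>
4. <C=(3 * 3), E=∅, K=[fun :: addR :: let p]>
5. <C=3, E=∅, K=[mulR :: fun :: addR :: let p]>
6. <C=3, E=∅, K=[mulL(3) :: fun :: addR :: let p]>
7. <C=0, E={w↦9}, K=[addR :: let p]>
8. <C=((-4 - -2) - (7 * 1)), E=∅, K=[addL(0) :: let p]>
9. <C=(-4 - -2), E=∅, K=[subR :: addL(0) :: let p]>
10. <C=-4, E=∅, K=[subR :: subR :: addL(0) :: let p]>
11. <C=-2, E=∅, K=[subL(-4) :: subR :: addL(0) :: let p]>
12. <C=(7 * 1), E=∅, K=[subL(-2) :: addL(0) :: let p]>
13. <C=7, E=∅, K=[mulR :: subL(-2) :: addL(0) :: let p]>
14. <C=1, E=∅, K=[mulL(7) :: subL(-2) :: addL(0) :: let p]>
15. <C=p, E={p↦-9}, K=∅>
→ final value -9

Answer: -9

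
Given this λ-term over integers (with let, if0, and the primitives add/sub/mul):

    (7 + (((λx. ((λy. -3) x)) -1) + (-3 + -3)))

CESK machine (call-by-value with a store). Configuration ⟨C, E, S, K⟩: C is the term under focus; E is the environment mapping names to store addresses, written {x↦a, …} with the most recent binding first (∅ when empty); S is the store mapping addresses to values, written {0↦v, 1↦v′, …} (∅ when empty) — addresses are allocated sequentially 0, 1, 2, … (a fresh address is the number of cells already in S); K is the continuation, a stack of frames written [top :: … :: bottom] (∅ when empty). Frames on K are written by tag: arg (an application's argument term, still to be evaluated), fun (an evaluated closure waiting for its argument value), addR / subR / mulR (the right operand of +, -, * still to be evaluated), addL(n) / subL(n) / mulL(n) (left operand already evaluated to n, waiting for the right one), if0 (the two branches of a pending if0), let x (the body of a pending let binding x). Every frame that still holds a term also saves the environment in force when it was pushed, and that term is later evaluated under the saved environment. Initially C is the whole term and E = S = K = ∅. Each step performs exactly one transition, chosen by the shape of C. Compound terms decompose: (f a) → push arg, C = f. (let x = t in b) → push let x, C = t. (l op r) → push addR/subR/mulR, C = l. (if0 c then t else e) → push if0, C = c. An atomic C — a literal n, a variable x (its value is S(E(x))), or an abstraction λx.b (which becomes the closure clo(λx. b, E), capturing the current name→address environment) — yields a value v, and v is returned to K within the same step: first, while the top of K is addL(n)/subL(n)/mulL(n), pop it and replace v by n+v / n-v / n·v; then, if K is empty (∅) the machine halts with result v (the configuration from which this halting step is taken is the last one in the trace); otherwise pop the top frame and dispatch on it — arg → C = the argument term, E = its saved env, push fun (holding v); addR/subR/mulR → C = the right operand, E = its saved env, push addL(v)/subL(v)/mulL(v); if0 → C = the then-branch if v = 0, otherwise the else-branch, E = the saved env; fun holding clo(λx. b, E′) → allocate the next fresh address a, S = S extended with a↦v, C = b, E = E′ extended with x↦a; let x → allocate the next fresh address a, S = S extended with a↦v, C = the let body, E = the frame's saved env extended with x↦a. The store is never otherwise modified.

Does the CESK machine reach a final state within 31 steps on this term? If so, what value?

Answer: -2

Machine steps:
t=0: ⟨C=(7 + (((λx. ((λy. -3) x)) -1) + (-3 + -3))); E=∅; S=∅; K=∅⟩
t=1: ⟨C=7; E=∅; S=∅; K=[addR]⟩
t=2: ⟨C=(((λx. ((λy. -3) x)) -1) + (-3 + -3)); E=∅; S=∅; K=[addL(7)]⟩
t=3: ⟨C=((λx. ((λy. -3) x)) -1); E=∅; S=∅; K=[addR :: addL(7)]⟩
t=4: ⟨C=(λx. ((λy. -3) x)); E=∅; S=∅; K=[arg :: addR :: addL(7)]⟩
t=5: ⟨C=-1; E=∅; S=∅; K=[fun :: addR :: addL(7)]⟩
t=6: ⟨C=((λy. -3) x); E={x↦0}; S={0↦-1}; K=[addR :: addL(7)]⟩
t=7: ⟨C=(λy. -3); E={x↦0}; S={0↦-1}; K=[arg :: addR :: addL(7)]⟩
t=8: ⟨C=x; E={x↦0}; S={0↦-1}; K=[fun :: addR :: addL(7)]⟩
t=9: ⟨C=-3; E={y↦1, x↦0}; S={0↦-1, 1↦-1}; K=[addR :: addL(7)]⟩
t=10: ⟨C=(-3 + -3); E=∅; S={0↦-1, 1↦-1}; K=[addL(-3) :: addL(7)]⟩
t=11: ⟨C=-3; E=∅; S={0↦-1, 1↦-1}; K=[addR :: addL(-3) :: addL(7)]⟩
t=12: ⟨C=-3; E=∅; S={0↦-1, 1↦-1}; K=[addL(-3) :: addL(-3) :: addL(7)]⟩
→ final value -2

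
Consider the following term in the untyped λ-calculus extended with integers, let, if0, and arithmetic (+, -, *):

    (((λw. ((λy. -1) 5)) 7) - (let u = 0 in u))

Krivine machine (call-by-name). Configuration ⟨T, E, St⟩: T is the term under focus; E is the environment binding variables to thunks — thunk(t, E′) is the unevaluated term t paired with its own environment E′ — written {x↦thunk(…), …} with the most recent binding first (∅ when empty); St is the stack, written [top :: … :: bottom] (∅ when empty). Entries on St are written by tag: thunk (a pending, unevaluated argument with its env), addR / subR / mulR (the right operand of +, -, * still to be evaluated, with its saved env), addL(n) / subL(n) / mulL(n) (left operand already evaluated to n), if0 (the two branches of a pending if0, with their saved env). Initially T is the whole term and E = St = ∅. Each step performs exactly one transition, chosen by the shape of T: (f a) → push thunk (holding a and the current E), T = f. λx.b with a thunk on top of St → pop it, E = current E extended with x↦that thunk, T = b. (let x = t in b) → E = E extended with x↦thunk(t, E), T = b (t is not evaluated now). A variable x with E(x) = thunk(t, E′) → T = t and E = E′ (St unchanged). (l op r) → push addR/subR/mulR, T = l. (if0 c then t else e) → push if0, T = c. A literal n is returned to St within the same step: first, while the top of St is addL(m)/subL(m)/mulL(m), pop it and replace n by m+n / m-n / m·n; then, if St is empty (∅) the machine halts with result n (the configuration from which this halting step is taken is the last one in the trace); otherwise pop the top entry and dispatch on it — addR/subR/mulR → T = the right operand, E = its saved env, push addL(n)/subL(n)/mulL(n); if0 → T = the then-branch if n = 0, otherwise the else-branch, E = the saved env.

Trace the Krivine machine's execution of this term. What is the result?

t=0: ⟨T=(((λw. ((λy. -1) 5)) 7) - (let u = 0 in u)); E=∅; St=∅⟩
t=1: ⟨T=((λw. ((λy. -1) 5)) 7); E=∅; St=[subR]⟩
t=2: ⟨T=(λw. ((λy. -1) 5)); E=∅; St=[thunk :: subR]⟩
t=3: ⟨T=((λy. -1) 5); E={w↦thunk(7, ∅)}; St=[subR]⟩
t=4: ⟨T=(λy. -1); E={w↦thunk(7, ∅)}; St=[thunk :: subR]⟩
t=5: ⟨T=-1; E={y↦thunk(5, {w↦thunk(7, ∅)}), w↦thunk(7, ∅)}; St=[subR]⟩
t=6: ⟨T=(let u = 0 in u); E=∅; St=[subL(-1)]⟩
t=7: ⟨T=u; E={u↦thunk(0, ∅)}; St=[subL(-1)]⟩
t=8: ⟨T=0; E=∅; St=[subL(-1)]⟩
→ final value -1

Answer: -1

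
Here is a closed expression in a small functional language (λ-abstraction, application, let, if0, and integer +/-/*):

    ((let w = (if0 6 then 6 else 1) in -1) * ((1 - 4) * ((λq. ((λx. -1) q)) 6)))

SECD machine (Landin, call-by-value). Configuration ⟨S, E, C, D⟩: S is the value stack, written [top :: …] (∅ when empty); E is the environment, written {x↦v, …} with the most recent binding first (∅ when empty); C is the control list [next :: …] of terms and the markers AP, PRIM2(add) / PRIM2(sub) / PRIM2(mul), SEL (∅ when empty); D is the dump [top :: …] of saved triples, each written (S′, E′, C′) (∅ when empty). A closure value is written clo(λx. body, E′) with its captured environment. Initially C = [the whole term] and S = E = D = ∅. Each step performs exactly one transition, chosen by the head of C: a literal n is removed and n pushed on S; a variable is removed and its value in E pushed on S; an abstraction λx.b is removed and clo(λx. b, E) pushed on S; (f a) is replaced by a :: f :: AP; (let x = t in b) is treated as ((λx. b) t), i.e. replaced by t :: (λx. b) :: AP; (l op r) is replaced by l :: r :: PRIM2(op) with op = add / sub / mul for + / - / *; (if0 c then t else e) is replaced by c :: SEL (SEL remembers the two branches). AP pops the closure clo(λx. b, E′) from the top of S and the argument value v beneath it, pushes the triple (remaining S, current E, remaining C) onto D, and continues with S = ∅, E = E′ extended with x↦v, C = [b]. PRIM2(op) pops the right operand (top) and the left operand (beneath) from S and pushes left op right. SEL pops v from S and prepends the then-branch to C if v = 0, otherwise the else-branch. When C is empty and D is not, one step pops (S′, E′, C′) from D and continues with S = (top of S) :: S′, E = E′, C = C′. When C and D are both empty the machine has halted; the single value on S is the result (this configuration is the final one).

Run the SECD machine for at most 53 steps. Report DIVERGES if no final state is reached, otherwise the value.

[0] [S=∅ | E=∅ | C=[((let w = (if0 6 then 6 else 1) in -1) * ((1 - 4) * ((λq. ((λx. -1) q)) 6)))] | D=∅]
[1] [S=∅ | E=∅ | C=[(let w = (if0 6 then 6 else 1) in -1) :: ((1 - 4) * ((λq. ((λx. -1) q)) 6)) :: PRIM2(mul)] | D=∅]
[2] [S=∅ | E=∅ | C=[(if0 6 then 6 else 1) :: (λw. -1) :: AP :: ((1 - 4) * ((λq. ((λx. -1) q)) 6)) :: PRIM2(mul)] | D=∅]
[3] [S=∅ | E=∅ | C=[6 :: SEL :: (λw. -1) :: AP :: ((1 - 4) * ((λq. ((λx. -1) q)) 6)) :: PRIM2(mul)] | D=∅]
[4] [S=[6] | E=∅ | C=[SEL :: (λw. -1) :: AP :: ((1 - 4) * ((λq. ((λx. -1) q)) 6)) :: PRIM2(mul)] | D=∅]
[5] [S=∅ | E=∅ | C=[1 :: (λw. -1) :: AP :: ((1 - 4) * ((λq. ((λx. -1) q)) 6)) :: PRIM2(mul)] | D=∅]
[6] [S=[1] | E=∅ | C=[(λw. -1) :: AP :: ((1 - 4) * ((λq. ((λx. -1) q)) 6)) :: PRIM2(mul)] | D=∅]
[7] [S=[clo(λw. -1, ∅) :: 1] | E=∅ | C=[AP :: ((1 - 4) * ((λq. ((λx. -1) q)) 6)) :: PRIM2(mul)] | D=∅]
[8] [S=∅ | E={w↦1} | C=[-1] | D=[(∅, ∅, [((1 - 4) * ((λq. ((λx. -1) q)) 6)) :: PRIM2(mul)])]]
[9] [S=[-1] | E={w↦1} | C=∅ | D=[(∅, ∅, [((1 - 4) * ((λq. ((λx. -1) q)) 6)) :: PRIM2(mul)])]]
[10] [S=[-1] | E=∅ | C=[((1 - 4) * ((λq. ((λx. -1) q)) 6)) :: PRIM2(mul)] | D=∅]
[11] [S=[-1] | E=∅ | C=[(1 - 4) :: ((λq. ((λx. -1) q)) 6) :: PRIM2(mul) :: PRIM2(mul)] | D=∅]
[12] [S=[-1] | E=∅ | C=[1 :: 4 :: PRIM2(sub) :: ((λq. ((λx. -1) q)) 6) :: PRIM2(mul) :: PRIM2(mul)] | D=∅]
[13] [S=[1 :: -1] | E=∅ | C=[4 :: PRIM2(sub) :: ((λq. ((λx. -1) q)) 6) :: PRIM2(mul) :: PRIM2(mul)] | D=∅]
[14] [S=[4 :: 1 :: -1] | E=∅ | C=[PRIM2(sub) :: ((λq. ((λx. -1) q)) 6) :: PRIM2(mul) :: PRIM2(mul)] | D=∅]
[15] [S=[-3 :: -1] | E=∅ | C=[((λq. ((λx. -1) q)) 6) :: PRIM2(mul) :: PRIM2(mul)] | D=∅]
[16] [S=[-3 :: -1] | E=∅ | C=[6 :: (λq. ((λx. -1) q)) :: AP :: PRIM2(mul) :: PRIM2(mul)] | D=∅]
[17] [S=[6 :: -3 :: -1] | E=∅ | C=[(λq. ((λx. -1) q)) :: AP :: PRIM2(mul) :: PRIM2(mul)] | D=∅]
[18] [S=[clo(λq. ((λx. -1) q), ∅) :: 6 :: -3 :: -1] | E=∅ | C=[AP :: PRIM2(mul) :: PRIM2(mul)] | D=∅]
[19] [S=∅ | E={q↦6} | C=[((λx. -1) q)] | D=[([-3 :: -1], ∅, [PRIM2(mul) :: PRIM2(mul)])]]
[20] [S=∅ | E={q↦6} | C=[q :: (λx. -1) :: AP] | D=[([-3 :: -1], ∅, [PRIM2(mul) :: PRIM2(mul)])]]
[21] [S=[6] | E={q↦6} | C=[(λx. -1) :: AP] | D=[([-3 :: -1], ∅, [PRIM2(mul) :: PRIM2(mul)])]]
[22] [S=[clo(λx. -1, {q↦6}) :: 6] | E={q↦6} | C=[AP] | D=[([-3 :: -1], ∅, [PRIM2(mul) :: PRIM2(mul)])]]
[23] [S=∅ | E={x↦6, q↦6} | C=[-1] | D=[(∅, {q↦6}, ∅) :: ([-3 :: -1], ∅, [PRIM2(mul) :: PRIM2(mul)])]]
[24] [S=[-1] | E={x↦6, q↦6} | C=∅ | D=[(∅, {q↦6}, ∅) :: ([-3 :: -1], ∅, [PRIM2(mul) :: PRIM2(mul)])]]
[25] [S=[-1] | E={q↦6} | C=∅ | D=[([-3 :: -1], ∅, [PRIM2(mul) :: PRIM2(mul)])]]
[26] [S=[-1 :: -3 :: -1] | E=∅ | C=[PRIM2(mul) :: PRIM2(mul)] | D=∅]
[27] [S=[3 :: -1] | E=∅ | C=[PRIM2(mul)] | D=∅]
[28] [S=[-3] | E=∅ | C=∅ | D=∅]
→ final value -3

Answer: -3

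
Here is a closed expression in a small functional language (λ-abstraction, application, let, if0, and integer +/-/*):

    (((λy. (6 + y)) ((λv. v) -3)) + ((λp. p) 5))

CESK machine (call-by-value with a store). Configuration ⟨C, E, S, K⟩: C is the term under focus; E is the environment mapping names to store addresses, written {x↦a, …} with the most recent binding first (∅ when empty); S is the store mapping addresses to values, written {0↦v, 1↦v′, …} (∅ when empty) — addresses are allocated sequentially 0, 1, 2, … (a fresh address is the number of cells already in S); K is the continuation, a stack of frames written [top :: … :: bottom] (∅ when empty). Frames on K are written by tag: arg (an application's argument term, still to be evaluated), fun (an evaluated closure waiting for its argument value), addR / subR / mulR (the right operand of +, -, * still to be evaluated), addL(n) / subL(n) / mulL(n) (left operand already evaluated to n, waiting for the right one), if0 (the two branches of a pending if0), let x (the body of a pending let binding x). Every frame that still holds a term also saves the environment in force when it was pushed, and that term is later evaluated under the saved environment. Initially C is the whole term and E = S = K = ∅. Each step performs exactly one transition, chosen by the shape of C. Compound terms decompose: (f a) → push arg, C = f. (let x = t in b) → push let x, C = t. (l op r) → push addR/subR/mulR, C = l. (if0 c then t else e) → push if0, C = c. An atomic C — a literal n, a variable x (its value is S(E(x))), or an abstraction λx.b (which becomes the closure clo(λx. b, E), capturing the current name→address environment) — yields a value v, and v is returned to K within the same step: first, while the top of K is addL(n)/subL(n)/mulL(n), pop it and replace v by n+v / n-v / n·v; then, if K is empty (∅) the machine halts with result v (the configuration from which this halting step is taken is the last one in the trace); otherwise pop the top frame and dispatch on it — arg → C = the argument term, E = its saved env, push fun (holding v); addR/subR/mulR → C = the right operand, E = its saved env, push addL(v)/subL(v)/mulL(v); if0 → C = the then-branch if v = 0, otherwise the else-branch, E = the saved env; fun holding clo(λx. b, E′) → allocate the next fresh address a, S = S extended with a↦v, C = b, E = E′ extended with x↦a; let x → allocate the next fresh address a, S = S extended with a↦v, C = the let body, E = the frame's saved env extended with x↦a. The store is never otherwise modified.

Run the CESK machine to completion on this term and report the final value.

0. ⟨C=(((λy. (6 + y)) ((λv. v) -3)) + ((λp. p) 5)); E=∅; S=∅; K=∅⟩
1. ⟨C=((λy. (6 + y)) ((λv. v) -3)); E=∅; S=∅; K=[addR]⟩
2. ⟨C=(λy. (6 + y)); E=∅; S=∅; K=[arg :: addR]⟩
3. ⟨C=((λv. v) -3); E=∅; S=∅; K=[fun :: addR]⟩
4. ⟨C=(λv. v); E=∅; S=∅; K=[arg :: fun :: addR]⟩
5. ⟨C=-3; E=∅; S=∅; K=[fun :: fun :: addR]⟩
6. ⟨C=v; E={v↦0}; S={0↦-3}; K=[fun :: addR]⟩
7. ⟨C=(6 + y); E={y↦1}; S={0↦-3, 1↦-3}; K=[addR]⟩
8. ⟨C=6; E={y↦1}; S={0↦-3, 1↦-3}; K=[addR :: addR]⟩
9. ⟨C=y; E={y↦1}; S={0↦-3, 1↦-3}; K=[addL(6) :: addR]⟩
10. ⟨C=((λp. p) 5); E=∅; S={0↦-3, 1↦-3}; K=[addL(3)]⟩
11. ⟨C=(λp. p); E=∅; S={0↦-3, 1↦-3}; K=[arg :: addL(3)]⟩
12. ⟨C=5; E=∅; S={0↦-3, 1↦-3}; K=[fun :: addL(3)]⟩
13. ⟨C=p; E={p↦2}; S={0↦-3, 1↦-3, 2↦5}; K=[addL(3)]⟩
→ final value 8

Answer: 8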